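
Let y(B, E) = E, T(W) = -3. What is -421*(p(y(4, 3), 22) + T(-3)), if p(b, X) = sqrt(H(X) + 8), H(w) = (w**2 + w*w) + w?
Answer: 1263 - 421*sqrt(998) ≈ -12037.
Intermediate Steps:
H(w) = w + 2*w**2 (H(w) = (w**2 + w**2) + w = 2*w**2 + w = w + 2*w**2)
p(b, X) = sqrt(8 + X*(1 + 2*X)) (p(b, X) = sqrt(X*(1 + 2*X) + 8) = sqrt(8 + X*(1 + 2*X)))
-421*(p(y(4, 3), 22) + T(-3)) = -421*(sqrt(8 + 22*(1 + 2*22)) - 3) = -421*(sqrt(8 + 22*(1 + 44)) - 3) = -421*(sqrt(8 + 22*45) - 3) = -421*(sqrt(8 + 990) - 3) = -421*(sqrt(998) - 3) = -421*(-3 + sqrt(998)) = 1263 - 421*sqrt(998)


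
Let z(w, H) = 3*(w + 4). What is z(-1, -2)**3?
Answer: 729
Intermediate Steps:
z(w, H) = 12 + 3*w (z(w, H) = 3*(4 + w) = 12 + 3*w)
z(-1, -2)**3 = (12 + 3*(-1))**3 = (12 - 3)**3 = 9**3 = 729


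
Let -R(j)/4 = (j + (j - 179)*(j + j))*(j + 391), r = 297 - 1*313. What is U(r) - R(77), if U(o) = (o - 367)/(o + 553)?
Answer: -15713281967/537 ≈ -2.9261e+7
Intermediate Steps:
r = -16 (r = 297 - 313 = -16)
R(j) = -4*(391 + j)*(j + 2*j*(-179 + j)) (R(j) = -4*(j + (j - 179)*(j + j))*(j + 391) = -4*(j + (-179 + j)*(2*j))*(391 + j) = -4*(j + 2*j*(-179 + j))*(391 + j) = -4*(391 + j)*(j + 2*j*(-179 + j)))
U(o) = (-367 + o)/(553 + o)
U(r) - R(77) = (-367 - 16)/(553 - 16) - 4*77*(139587 - 425*77 - 2*77**2) = -383/537 - 4*77*(139587 - 32725 - 2*5929) = (1/537)*(-383) - 4*77*(139587 - 32725 - 11858) = -383/537 - 4*77*95004 = -383/537 - 1*29261232 = -383/537 - 29261232 = -15713281967/537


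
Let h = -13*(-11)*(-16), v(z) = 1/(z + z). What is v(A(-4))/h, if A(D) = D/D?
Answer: -1/4576 ≈ -0.00021853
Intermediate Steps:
A(D) = 1
v(z) = 1/(2*z)
h = -2288 (h = 143*(-16) = -2288)
v(A(-4))/h = ((½)/1)/(-2288) = ((½)*1)*(-1/2288) = (½)*(-1/2288) = -1/4576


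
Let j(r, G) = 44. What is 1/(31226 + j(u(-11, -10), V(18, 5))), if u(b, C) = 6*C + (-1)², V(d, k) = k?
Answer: 1/31270 ≈ 3.1980e-5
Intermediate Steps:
u(b, C) = 1 + 6*C (u(b, C) = 6*C + 1 = 1 + 6*C)
1/(31226 + j(u(-11, -10), V(18, 5))) = 1/(31226 + 44) = 1/31270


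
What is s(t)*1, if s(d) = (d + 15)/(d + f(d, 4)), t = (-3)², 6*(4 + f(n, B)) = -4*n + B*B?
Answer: 72/5 ≈ 14.400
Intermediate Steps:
f(n, B) = -4 - 2*n/3 + B²/6 (f(n, B) = -4 + (-4*n + B*B)/6 = -4 + (-4*n + B²)/6 = -4 + (B² - 4*n)/6 = -4 + (-2*n/3 + B²/6) = -4 - 2*n/3 + B²/6)
t = 9
s(d) = (15 + d)/(-4/3 + d/3) (s(d) = (d + 15)/(d + (-4 - 2*d/3 + (⅙)*4²)) = (15 + d)/(d + (-4 - 2*d/3 + (⅙)*16)) = (15 + d)/(d + (-4 - 2*d/3 + 8/3)) = (15 + d)/(d + (-4/3 - 2*d/3)) = (15 + d)/(-4/3 + d/3))
s(t)*1 = (3*(15 + 9)/(-4 + 9))*1 = (3*24/5)*1 = (3*(⅕)*24)*1 = (72/5)*1 = 72/5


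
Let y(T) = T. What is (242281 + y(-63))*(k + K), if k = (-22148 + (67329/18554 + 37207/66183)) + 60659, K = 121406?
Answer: 23782989013914963511/613979691 ≈ 3.8736e+10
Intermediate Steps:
k = 47295090134087/1227959382 (k = (-22148 + (67329*(1/18554) + 37207*(1/66183))) + 60659 = (-22148 + (67329/18554 + 37207/66183)) + 60659 = (-22148 + 5146373885/1227959382) + 60659 = -27191698018651/1227959382 + 60659 = 47295090134087/1227959382 ≈ 38515.)
(242281 + y(-63))*(k + K) = (242281 - 63)*(47295090134087/1227959382 + 121406) = 242218*(196376726865179/1227959382) = 23782989013914963511/613979691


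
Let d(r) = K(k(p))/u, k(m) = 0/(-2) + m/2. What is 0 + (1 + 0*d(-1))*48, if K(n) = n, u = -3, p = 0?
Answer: 48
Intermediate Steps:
k(m) = m/2 (k(m) = 0*(-½) + m*(½) = 0 + m/2 = m/2)
d(r) = 0 (d(r) = ((½)*0)/(-3) = 0*(-⅓) = 0)
0 + (1 + 0*d(-1))*48 = 0 + (1 + 0*0)*48 = 0 + (1 + 0)*48 = 0 + 1*48 = 0 + 48 = 48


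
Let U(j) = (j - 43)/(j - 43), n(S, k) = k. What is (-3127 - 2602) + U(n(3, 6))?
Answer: -5728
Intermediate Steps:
U(j) = 1 (U(j) = (-43 + j)/(-43 + j) = 1)
(-3127 - 2602) + U(n(3, 6)) = (-3127 - 2602) + 1 = -5729 + 1 = -5728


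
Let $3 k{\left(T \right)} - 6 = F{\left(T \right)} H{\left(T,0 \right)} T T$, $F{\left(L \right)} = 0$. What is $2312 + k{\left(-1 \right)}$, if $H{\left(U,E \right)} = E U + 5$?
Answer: $2314$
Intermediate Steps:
$H{\left(U,E \right)} = 5 + E U$
$k{\left(T \right)} = 2$ ($k{\left(T \right)} = 2 + \frac{0 \left(5 + 0 T\right) T T}{3} = 2 + \frac{0 \left(5 + 0\right) T T}{3} = 2 + \frac{0 \cdot 5 T T}{3} = 2 + \frac{0 T T}{3} = 2 + \frac{0 T}{3} = 2 + \frac{1}{3} \cdot 0 = 2 + 0 = 2$)
$2312 + k{\left(-1 \right)} = 2312 + 2 = 2314$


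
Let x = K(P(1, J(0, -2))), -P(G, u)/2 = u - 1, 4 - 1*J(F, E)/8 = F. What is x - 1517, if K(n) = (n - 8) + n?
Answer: -1649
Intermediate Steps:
J(F, E) = 32 - 8*F
P(G, u) = 2 - 2*u (P(G, u) = -2*(u - 1) = -2*(-1 + u) = 2 - 2*u)
K(n) = -8 + 2*n (K(n) = (-8 + n) + n = -8 + 2*n)
x = -132 (x = -8 + 2*(2 - 2*(32 - 8*0)) = -8 + 2*(2 - 2*(32 + 0)) = -8 + 2*(2 - 2*32) = -8 + 2*(2 - 64) = -8 + 2*(-62) = -8 - 124 = -132)
x - 1517 = -132 - 1517 = -1649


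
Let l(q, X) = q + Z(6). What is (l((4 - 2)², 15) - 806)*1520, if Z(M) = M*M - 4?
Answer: -1170400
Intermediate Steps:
Z(M) = -4 + M² (Z(M) = M² - 4 = -4 + M²)
l(q, X) = 32 + q (l(q, X) = q + (-4 + 6²) = q + (-4 + 36) = q + 32 = 32 + q)
(l((4 - 2)², 15) - 806)*1520 = ((32 + (4 - 2)²) - 806)*1520 = ((32 + 2²) - 806)*1520 = ((32 + 4) - 806)*1520 = (36 - 806)*1520 = -770*1520 = -1170400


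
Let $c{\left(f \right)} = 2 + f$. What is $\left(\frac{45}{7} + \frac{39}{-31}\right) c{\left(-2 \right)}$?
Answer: $0$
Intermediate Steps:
$\left(\frac{45}{7} + \frac{39}{-31}\right) c{\left(-2 \right)} = \left(\frac{45}{7} + \frac{39}{-31}\right) \left(2 - 2\right) = \left(45 \cdot \frac{1}{7} + 39 \left(- \frac{1}{31}\right)\right) 0 = \left(\frac{45}{7} - \frac{39}{31}\right) 0 = \frac{1122}{217} \cdot 0 = 0$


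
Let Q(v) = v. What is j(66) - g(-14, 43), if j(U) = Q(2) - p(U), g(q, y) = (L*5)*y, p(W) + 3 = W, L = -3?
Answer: 584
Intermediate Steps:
p(W) = -3 + W
g(q, y) = -15*y (g(q, y) = (-3*5)*y = -15*y)
j(U) = 5 - U (j(U) = 2 - (-3 + U) = 2 + (3 - U) = 5 - U)
j(66) - g(-14, 43) = (5 - 1*66) - (-15)*43 = (5 - 66) - 1*(-645) = -61 + 645 = 584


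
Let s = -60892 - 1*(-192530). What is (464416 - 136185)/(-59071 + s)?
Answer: 328231/72567 ≈ 4.5231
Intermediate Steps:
s = 131638 (s = -60892 + 192530 = 131638)
(464416 - 136185)/(-59071 + s) = (464416 - 136185)/(-59071 + 131638) = 328231/72567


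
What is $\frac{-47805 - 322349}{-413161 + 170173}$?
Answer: $\frac{185077}{121494} \approx 1.5233$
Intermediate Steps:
$\frac{-47805 - 322349}{-413161 + 170173} = - \frac{370154}{-242988} = \left(-370154\right) \left(- \frac{1}{242988}\right) = \frac{185077}{121494}$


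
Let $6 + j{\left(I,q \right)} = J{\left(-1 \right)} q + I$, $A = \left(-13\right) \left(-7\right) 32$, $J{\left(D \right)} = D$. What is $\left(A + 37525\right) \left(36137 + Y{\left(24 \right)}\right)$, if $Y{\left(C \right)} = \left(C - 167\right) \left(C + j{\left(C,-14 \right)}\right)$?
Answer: $1137452373$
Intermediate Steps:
$A = 2912$ ($A = 91 \cdot 32 = 2912$)
$j{\left(I,q \right)} = -6 + I - q$ ($j{\left(I,q \right)} = -6 + \left(- q + I\right) = -6 + \left(I - q\right) = -6 + I - q$)
$Y{\left(C \right)} = \left(-167 + C\right) \left(8 + 2 C\right)$ ($Y{\left(C \right)} = \left(C - 167\right) \left(C - \left(-8 - C\right)\right) = \left(-167 + C\right) \left(C + \left(-6 + C + 14\right)\right) = \left(-167 + C\right) \left(C + \left(8 + C\right)\right) = \left(-167 + C\right) \left(8 + 2 C\right)$)
$\left(A + 37525\right) \left(36137 + Y{\left(24 \right)}\right) = \left(2912 + 37525\right) \left(36137 - \left(9160 - 1152\right)\right) = 40437 \left(36137 - 8008\right) = 40437 \cdot 28129 = 1137452373$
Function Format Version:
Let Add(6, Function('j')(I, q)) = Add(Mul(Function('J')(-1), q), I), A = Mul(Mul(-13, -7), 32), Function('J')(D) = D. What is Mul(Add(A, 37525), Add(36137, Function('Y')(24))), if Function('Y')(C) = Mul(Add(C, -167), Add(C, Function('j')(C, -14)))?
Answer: 1137452373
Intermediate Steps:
A = 2912 (A = Mul(91, 32) = 2912)
Function('j')(I, q) = Add(-6, I, Mul(-1, q)) (Function('j')(I, q) = Add(-6, Add(Mul(-1, q), I)) = Add(-6, Add(I, Mul(-1, q))) = Add(-6, I, Mul(-1, q)))
Function('Y')(C) = Mul(Add(-167, C), Add(8, Mul(2, C))) (Function('Y')(C) = Mul(Add(C, -167), Add(C, Add(-6, C, Mul(-1, -14)))) = Mul(Add(-167, C), Add(C, Add(-6, C, 14))) = Mul(Add(-167, C), Add(C, Add(8, C))) = Mul(Add(-167, C), Add(8, Mul(2, C))))
Mul(Add(A, 37525), Add(36137, Function('Y')(24))) = Mul(Add(2912, 37525), Add(36137, Add(-1336, Mul(-326, 24), Mul(2, Pow(24, 2))))) = Mul(40437, Add(36137, Add(-1336, -7824, Mul(2, 576)))) = Mul(40437, Add(36137, Add(-1336, -7824, 1152))) = Mul(40437, Add(36137, -8008)) = Mul(40437, 28129) = 1137452373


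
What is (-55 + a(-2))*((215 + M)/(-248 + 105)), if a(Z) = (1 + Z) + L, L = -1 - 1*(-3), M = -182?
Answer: 162/13 ≈ 12.462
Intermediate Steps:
L = 2 (L = -1 + 3 = 2)
a(Z) = 3 + Z (a(Z) = (1 + Z) + 2 = 3 + Z)
(-55 + a(-2))*((215 + M)/(-248 + 105)) = (-55 + (3 - 2))*((215 - 182)/(-248 + 105)) = (-55 + 1)*(33/(-143)) = -1782*(-1)/143 = -54*(-3/13) = 162/13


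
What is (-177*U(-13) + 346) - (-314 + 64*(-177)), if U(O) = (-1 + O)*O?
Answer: -20226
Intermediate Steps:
U(O) = O*(-1 + O)
(-177*U(-13) + 346) - (-314 + 64*(-177)) = (-(-2301)*(-1 - 13) + 346) - (-314 + 64*(-177)) = (-(-2301)*(-14) + 346) - (-314 - 11328) = (-177*182 + 346) - 1*(-11642) = (-32214 + 346) + 11642 = -31868 + 11642 = -20226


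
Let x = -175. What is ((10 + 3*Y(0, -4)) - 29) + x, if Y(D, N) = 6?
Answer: -176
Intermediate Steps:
((10 + 3*Y(0, -4)) - 29) + x = ((10 + 3*6) - 29) - 175 = ((10 + 18) - 29) - 175 = (28 - 29) - 175 = -1 - 175 = -176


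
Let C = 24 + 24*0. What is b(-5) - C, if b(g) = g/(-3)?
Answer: -67/3 ≈ -22.333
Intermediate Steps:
C = 24 (C = 24 + 0 = 24)
b(g) = -g/3 (b(g) = g*(-⅓) = -g/3)
b(-5) - C = -⅓*(-5) - 1*24 = 5/3 - 24 = -67/3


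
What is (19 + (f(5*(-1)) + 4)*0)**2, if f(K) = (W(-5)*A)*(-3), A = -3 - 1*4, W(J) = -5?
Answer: 361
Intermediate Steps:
A = -7 (A = -3 - 4 = -7)
f(K) = -105 (f(K) = -5*(-7)*(-3) = 35*(-3) = -105)
(19 + (f(5*(-1)) + 4)*0)**2 = (19 + (-105 + 4)*0)**2 = (19 - 101*0)**2 = (19 + 0)**2 = 19**2 = 361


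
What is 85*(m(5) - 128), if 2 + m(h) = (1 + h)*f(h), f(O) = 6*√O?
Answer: -11050 + 3060*√5 ≈ -4207.6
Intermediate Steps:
m(h) = -2 + 6*√h*(1 + h) (m(h) = -2 + (1 + h)*(6*√h) = -2 + 6*√h*(1 + h))
85*(m(5) - 128) = 85*((-2 + 6*√5 + 6*5^(3/2)) - 128) = 85*((-2 + 6*√5 + 6*(5*√5)) - 128) = 85*((-2 + 6*√5 + 30*√5) - 128) = 85*((-2 + 36*√5) - 128) = 85*(-130 + 36*√5) = -11050 + 3060*√5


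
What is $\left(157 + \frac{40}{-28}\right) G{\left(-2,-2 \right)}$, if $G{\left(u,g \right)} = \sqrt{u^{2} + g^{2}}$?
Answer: $\frac{2178 \sqrt{2}}{7} \approx 440.02$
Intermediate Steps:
$G{\left(u,g \right)} = \sqrt{g^{2} + u^{2}}$
$\left(157 + \frac{40}{-28}\right) G{\left(-2,-2 \right)} = \left(157 + \frac{40}{-28}\right) \sqrt{\left(-2\right)^{2} + \left(-2\right)^{2}} = \left(157 + 40 \left(- \frac{1}{28}\right)\right) \sqrt{4 + 4} = \left(157 - \frac{10}{7}\right) \sqrt{8} = \frac{1089 \cdot 2 \sqrt{2}}{7} = \frac{2178 \sqrt{2}}{7}$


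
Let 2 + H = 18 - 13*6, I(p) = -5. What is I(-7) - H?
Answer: 57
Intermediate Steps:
H = -62 (H = -2 + (18 - 13*6) = -2 + (18 - 78) = -2 - 60 = -62)
I(-7) - H = -5 - 1*(-62) = -5 + 62 = 57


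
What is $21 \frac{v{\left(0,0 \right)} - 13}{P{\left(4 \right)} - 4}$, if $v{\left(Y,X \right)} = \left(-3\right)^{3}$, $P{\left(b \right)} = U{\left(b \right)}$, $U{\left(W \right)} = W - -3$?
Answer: $-280$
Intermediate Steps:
$U{\left(W \right)} = 3 + W$ ($U{\left(W \right)} = W + 3 = 3 + W$)
$P{\left(b \right)} = 3 + b$
$v{\left(Y,X \right)} = -27$
$21 \frac{v{\left(0,0 \right)} - 13}{P{\left(4 \right)} - 4} = 21 \frac{-27 - 13}{\left(3 + 4\right) - 4} = 21 \left(- \frac{40}{7 - 4}\right) = 21 \left(- \frac{40}{3}\right) = -280$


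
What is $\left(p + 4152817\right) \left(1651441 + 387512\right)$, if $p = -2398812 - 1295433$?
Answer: $935006755116$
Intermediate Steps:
$p = -3694245$
$\left(p + 4152817\right) \left(1651441 + 387512\right) = \left(-3694245 + 4152817\right) \left(1651441 + 387512\right) = 458572 \cdot 2038953 = 935006755116$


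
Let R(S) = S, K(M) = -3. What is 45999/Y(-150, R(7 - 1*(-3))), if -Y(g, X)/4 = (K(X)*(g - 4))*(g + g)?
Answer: 5111/61600 ≈ 0.082971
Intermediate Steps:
Y(g, X) = -8*g*(12 - 3*g) (Y(g, X) = -4*(-3*(g - 4))*(g + g) = -4*(-3*(-4 + g))*2*g = -4*(12 - 3*g)*2*g = -8*g*(12 - 3*g))
45999/Y(-150, R(7 - 1*(-3))) = 45999/((24*(-150)*(-4 - 150))) = 45999/((24*(-150)*(-154))) = 45999/554400 = 45999*(1/554400) = 5111/61600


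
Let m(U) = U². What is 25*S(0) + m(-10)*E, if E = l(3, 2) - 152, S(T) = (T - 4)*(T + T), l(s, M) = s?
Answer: -14900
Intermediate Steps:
S(T) = 2*T*(-4 + T) (S(T) = (-4 + T)*(2*T) = 2*T*(-4 + T))
E = -149 (E = 3 - 152 = -149)
25*S(0) + m(-10)*E = 25*(2*0*(-4 + 0)) + (-10)²*(-149) = 25*(2*0*(-4)) + 100*(-149) = 25*0 - 14900 = 0 - 14900 = -14900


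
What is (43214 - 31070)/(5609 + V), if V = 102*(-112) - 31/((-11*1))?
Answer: -66792/31967 ≈ -2.0894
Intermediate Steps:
V = -125633/11 (V = -11424 - 31/(-11) = -11424 - 31*(-1/11) = -11424 + 31/11 = -125633/11 ≈ -11421.)
(43214 - 31070)/(5609 + V) = (43214 - 31070)/(5609 - 125633/11) = 12144/(-63934/11) = 12144*(-11/63934) = -66792/31967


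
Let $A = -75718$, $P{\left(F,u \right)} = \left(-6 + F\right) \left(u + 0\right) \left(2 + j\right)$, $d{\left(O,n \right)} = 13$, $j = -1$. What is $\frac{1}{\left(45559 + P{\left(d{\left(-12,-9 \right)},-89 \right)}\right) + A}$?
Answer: $- \frac{1}{30782} \approx -3.2487 \cdot 10^{-5}$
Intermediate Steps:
$P{\left(F,u \right)} = u \left(-6 + F\right)$ ($P{\left(F,u \right)} = \left(-6 + F\right) \left(u + 0\right) \left(2 - 1\right) = \left(-6 + F\right) u 1 = \left(-6 + F\right) u = u \left(-6 + F\right)$)
$\frac{1}{\left(45559 + P{\left(d{\left(-12,-9 \right)},-89 \right)}\right) + A} = \frac{1}{\left(45559 - 89 \left(-6 + 13\right)\right) - 75718} = \frac{1}{\left(45559 - 623\right) - 75718} = \frac{1}{44936 - 75718} = \frac{1}{-30782} = - \frac{1}{30782}$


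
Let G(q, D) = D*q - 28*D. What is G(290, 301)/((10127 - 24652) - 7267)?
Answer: -39431/10896 ≈ -3.6189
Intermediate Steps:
G(q, D) = -28*D + D*q
G(290, 301)/((10127 - 24652) - 7267) = (301*(-28 + 290))/((10127 - 24652) - 7267) = (301*262)/(-14525 - 7267) = 78862/(-21792) = 78862*(-1/21792) = -39431/10896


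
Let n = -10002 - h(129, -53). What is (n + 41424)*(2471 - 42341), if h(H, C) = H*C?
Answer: -1525386330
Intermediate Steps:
h(H, C) = C*H
n = -3165 (n = -10002 - (-53)*129 = -10002 - 1*(-6837) = -10002 + 6837 = -3165)
(n + 41424)*(2471 - 42341) = (-3165 + 41424)*(2471 - 42341) = 38259*(-39870) = -1525386330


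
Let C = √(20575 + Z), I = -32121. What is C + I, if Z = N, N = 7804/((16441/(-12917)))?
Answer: -32121 + √3904232876387/16441 ≈ -32001.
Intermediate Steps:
N = -100804268/16441 (N = 7804/((16441*(-1/12917))) = 7804/(-16441/12917) = 7804*(-12917/16441) = -100804268/16441 ≈ -6131.3)
Z = -100804268/16441 ≈ -6131.3
C = √3904232876387/16441 (C = √(20575 - 100804268/16441) = √(237469307/16441) = √3904232876387/16441 ≈ 120.18)
C + I = √3904232876387/16441 - 32121 = -32121 + √3904232876387/16441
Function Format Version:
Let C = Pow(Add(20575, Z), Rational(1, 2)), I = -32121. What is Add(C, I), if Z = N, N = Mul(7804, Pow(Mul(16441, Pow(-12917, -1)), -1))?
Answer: Add(-32121, Mul(Rational(1, 16441), Pow(3904232876387, Rational(1, 2)))) ≈ -32001.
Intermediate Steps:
N = Rational(-100804268, 16441) (N = Mul(7804, Pow(Mul(16441, Rational(-1, 12917)), -1)) = Mul(7804, Pow(Rational(-16441, 12917), -1)) = Mul(7804, Rational(-12917, 16441)) = Rational(-100804268, 16441) ≈ -6131.3)
Z = Rational(-100804268, 16441) ≈ -6131.3
C = Mul(Rational(1, 16441), Pow(3904232876387, Rational(1, 2))) (C = Pow(Add(20575, Rational(-100804268, 16441)), Rational(1, 2)) = Pow(Rational(237469307, 16441), Rational(1, 2)) = Mul(Rational(1, 16441), Pow(3904232876387, Rational(1, 2))) ≈ 120.18)
Add(C, I) = Add(Mul(Rational(1, 16441), Pow(3904232876387, Rational(1, 2))), -32121) = Add(-32121, Mul(Rational(1, 16441), Pow(3904232876387, Rational(1, 2))))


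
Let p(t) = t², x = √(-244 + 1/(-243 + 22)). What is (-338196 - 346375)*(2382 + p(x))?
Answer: -323457743787/221 ≈ -1.4636e+9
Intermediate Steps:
x = 5*I*√476697/221 (x = √(-244 + 1/(-221)) = √(-244 - 1/221) = √(-53925/221) = 5*I*√476697/221 ≈ 15.621*I)
(-338196 - 346375)*(2382 + p(x)) = (-338196 - 346375)*(2382 + (5*I*√476697/221)²) = -684571*(2382 - 53925/221) = -684571*472497/221 = -323457743787/221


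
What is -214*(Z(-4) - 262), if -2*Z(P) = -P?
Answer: 56496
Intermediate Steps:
Z(P) = P/2 (Z(P) = -(-1)*P/2 = P/2)
-214*(Z(-4) - 262) = -214*((1/2)*(-4) - 262) = -214*(-2 - 262) = -214*(-264) = 56496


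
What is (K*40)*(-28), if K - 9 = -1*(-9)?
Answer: -20160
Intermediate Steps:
K = 18 (K = 9 - 1*(-9) = 9 + 9 = 18)
(K*40)*(-28) = (18*40)*(-28) = 720*(-28) = -20160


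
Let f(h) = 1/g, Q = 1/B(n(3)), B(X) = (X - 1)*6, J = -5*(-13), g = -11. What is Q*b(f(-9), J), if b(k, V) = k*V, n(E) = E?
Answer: -65/132 ≈ -0.49242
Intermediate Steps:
J = 65
B(X) = -6 + 6*X (B(X) = (-1 + X)*6 = -6 + 6*X)
Q = 1/12 (Q = 1/(-6 + 6*3) = 1/(-6 + 18) = 1/12 ≈ 0.083333)
f(h) = -1/11 (f(h) = 1/(-11) = -1/11)
b(k, V) = V*k
Q*b(f(-9), J) = (65*(-1/11))/12 = (1/12)*(-65/11) = -65/132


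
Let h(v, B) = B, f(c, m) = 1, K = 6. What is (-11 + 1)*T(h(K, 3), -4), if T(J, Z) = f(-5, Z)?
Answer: -10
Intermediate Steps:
T(J, Z) = 1
(-11 + 1)*T(h(K, 3), -4) = (-11 + 1)*1 = -10*1 = -10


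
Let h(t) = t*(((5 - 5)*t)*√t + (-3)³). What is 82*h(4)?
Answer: -8856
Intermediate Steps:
h(t) = -27*t (h(t) = t*((0*t)*√t - 27) = t*(0*√t - 27) = t*(0 - 27) = t*(-27) = -27*t)
82*h(4) = 82*(-27*4) = 82*(-108) = -8856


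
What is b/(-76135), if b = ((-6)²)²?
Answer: -1296/76135 ≈ -0.017022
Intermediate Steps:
b = 1296 (b = 36² = 1296)
b/(-76135) = 1296/(-76135) = 1296*(-1/76135) = -1296/76135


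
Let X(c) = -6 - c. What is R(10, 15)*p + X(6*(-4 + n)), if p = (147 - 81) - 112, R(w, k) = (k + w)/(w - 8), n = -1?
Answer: -551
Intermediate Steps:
R(w, k) = (k + w)/(-8 + w)
p = -46 (p = 66 - 112 = -46)
R(10, 15)*p + X(6*(-4 + n)) = ((15 + 10)/(-8 + 10))*(-46) + (-6 - 6*(-4 - 1)) = (25/2)*(-46) + (-6 - 6*(-5)) = ((½)*25)*(-46) + (-6 - 1*(-30)) = (25/2)*(-46) + (-6 + 30) = -575 + 24 = -551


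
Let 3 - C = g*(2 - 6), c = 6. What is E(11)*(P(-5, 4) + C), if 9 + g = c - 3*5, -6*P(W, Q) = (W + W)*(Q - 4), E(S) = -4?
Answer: 276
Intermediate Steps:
P(W, Q) = -W*(-4 + Q)/3 (P(W, Q) = -(W + W)*(Q - 4)/6 = -2*W*(-4 + Q)/6 = -W*(-4 + Q)/3)
g = -18 (g = -9 + (6 - 3*5) = -9 + (6 - 15) = -9 - 9 = -18)
C = -69 (C = 3 - (-18)*(2 - 6) = 3 - (-18)*(-4) = 3 - 1*72 = 3 - 72 = -69)
E(11)*(P(-5, 4) + C) = -4*((⅓)*(-5)*(4 - 1*4) - 69) = -4*((⅓)*(-5)*(4 - 4) - 69) = -4*((⅓)*(-5)*0 - 69) = -4*(0 - 69) = -4*(-69) = 276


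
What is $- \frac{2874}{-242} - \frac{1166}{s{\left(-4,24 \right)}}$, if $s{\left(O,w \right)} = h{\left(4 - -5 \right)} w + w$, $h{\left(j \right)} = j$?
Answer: $\frac{101897}{14520} \approx 7.0177$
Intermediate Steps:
$s{\left(O,w \right)} = 10 w$ ($s{\left(O,w \right)} = \left(4 - -5\right) w + w = \left(4 + 5\right) w + w = 9 w + w = 10 w$)
$- \frac{2874}{-242} - \frac{1166}{s{\left(-4,24 \right)}} = - \frac{2874}{-242} - \frac{1166}{10 \cdot 24} = \left(-2874\right) \left(- \frac{1}{242}\right) - \frac{1166}{240} = \frac{1437}{121} - \frac{583}{120} = \frac{101897}{14520}$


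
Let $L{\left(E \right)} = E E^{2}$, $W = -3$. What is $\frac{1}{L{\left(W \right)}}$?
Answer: $- \frac{1}{27} \approx -0.037037$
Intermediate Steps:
$L{\left(E \right)} = E^{3}$
$\frac{1}{L{\left(W \right)}} = \frac{1}{\left(-3\right)^{3}} = \frac{1}{-27} = - \frac{1}{27}$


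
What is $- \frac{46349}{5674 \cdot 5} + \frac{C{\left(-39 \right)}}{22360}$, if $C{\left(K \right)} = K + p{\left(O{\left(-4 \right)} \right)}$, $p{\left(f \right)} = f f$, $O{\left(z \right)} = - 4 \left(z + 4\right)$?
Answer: $- \frac{7980539}{4879640} \approx -1.6355$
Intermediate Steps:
$O{\left(z \right)} = -16 - 4 z$ ($O{\left(z \right)} = - 4 \left(4 + z\right) = -16 - 4 z$)
$p{\left(f \right)} = f^{2}$
$C{\left(K \right)} = K$ ($C{\left(K \right)} = K + \left(-16 - -16\right)^{2} = K + \left(-16 + 16\right)^{2} = K + 0^{2} = K + 0 = K$)
$- \frac{46349}{5674 \cdot 5} + \frac{C{\left(-39 \right)}}{22360} = - \frac{46349}{5674 \cdot 5} - \frac{39}{22360} = - \frac{46349}{28370} - \frac{3}{1720} = - \frac{7980539}{4879640}$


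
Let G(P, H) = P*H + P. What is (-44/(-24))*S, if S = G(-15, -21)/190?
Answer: 55/19 ≈ 2.8947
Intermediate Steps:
G(P, H) = P + H*P (G(P, H) = H*P + P = P + H*P)
S = 30/19 (S = -15*(1 - 21)/190 = -15*(-20)*(1/190) = 300*(1/190) = 30/19 ≈ 1.5789)
(-44/(-24))*S = -44/(-24)*(30/19) = -44*(-1/24)*(30/19) = (11/6)*(30/19) = 55/19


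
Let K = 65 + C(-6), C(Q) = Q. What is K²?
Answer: 3481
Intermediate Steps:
K = 59 (K = 65 - 6 = 59)
K² = 59² = 3481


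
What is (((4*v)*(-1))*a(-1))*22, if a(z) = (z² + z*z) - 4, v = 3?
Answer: 528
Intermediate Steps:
a(z) = -4 + 2*z² (a(z) = (z² + z²) - 4 = 2*z² - 4 = -4 + 2*z²)
(((4*v)*(-1))*a(-1))*22 = (((4*3)*(-1))*(-4 + 2*(-1)²))*22 = ((12*(-1))*(-4 + 2*1))*22 = -12*(-4 + 2)*22 = -12*(-2)*22 = 24*22 = 528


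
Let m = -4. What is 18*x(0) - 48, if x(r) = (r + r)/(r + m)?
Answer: -48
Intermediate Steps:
x(r) = 2*r/(-4 + r) (x(r) = (r + r)/(r - 4) = (2*r)/(-4 + r) = 2*r/(-4 + r))
18*x(0) - 48 = 18*(2*0/(-4 + 0)) - 48 = 18*(2*0/(-4)) - 48 = 18*(2*0*(-1/4)) - 48 = 18*0 - 48 = 0 - 48 = -48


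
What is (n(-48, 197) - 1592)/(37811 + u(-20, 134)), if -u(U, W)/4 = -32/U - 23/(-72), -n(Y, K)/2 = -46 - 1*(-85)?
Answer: -150300/3402299 ≈ -0.044176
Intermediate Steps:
n(Y, K) = -78 (n(Y, K) = -2*(-46 - 1*(-85)) = -2*(-46 + 85) = -2*39 = -78)
u(U, W) = -23/18 + 128/U (u(U, W) = -4*(-32/U - 23/(-72)) = -4*(-32/U - 23*(-1/72)) = -4*(-32/U + 23/72) = -4*(23/72 - 32/U) = -23/18 + 128/U)
(n(-48, 197) - 1592)/(37811 + u(-20, 134)) = (-78 - 1592)/(37811 + (-23/18 + 128/(-20))) = -1670/(37811 + (-23/18 + 128*(-1/20))) = -1670/(37811 + (-23/18 - 32/5)) = -1670/(37811 - 691/90) = -1670/3402299/90 = -1670*90/3402299 = -150300/3402299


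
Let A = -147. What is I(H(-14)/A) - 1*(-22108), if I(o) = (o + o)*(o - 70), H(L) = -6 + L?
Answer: 477320972/21609 ≈ 22089.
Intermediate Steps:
I(o) = 2*o*(-70 + o) (I(o) = (2*o)*(-70 + o) = 2*o*(-70 + o))
I(H(-14)/A) - 1*(-22108) = 2*((-6 - 14)/(-147))*(-70 + (-6 - 14)/(-147)) - 1*(-22108) = 2*(-20*(-1/147))*(-70 - 20*(-1/147)) + 22108 = 2*(20/147)*(-70 + 20/147) + 22108 = 2*(20/147)*(-10270/147) + 22108 = -410800/21609 + 22108 = 477320972/21609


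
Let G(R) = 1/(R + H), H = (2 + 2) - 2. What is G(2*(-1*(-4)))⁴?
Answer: 1/10000 ≈ 0.00010000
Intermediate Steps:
H = 2 (H = 4 - 2 = 2)
G(R) = 1/(2 + R) (G(R) = 1/(R + 2) = 1/(2 + R))
G(2*(-1*(-4)))⁴ = (1/(2 + 2*(-1*(-4))))⁴ = (1/(2 + 2*4))⁴ = (1/(2 + 8))⁴ = (1/10)⁴ = (⅒)⁴ = 1/10000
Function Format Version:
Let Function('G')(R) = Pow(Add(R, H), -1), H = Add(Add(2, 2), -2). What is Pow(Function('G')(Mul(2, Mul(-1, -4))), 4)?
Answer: Rational(1, 10000) ≈ 0.00010000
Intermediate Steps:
H = 2 (H = Add(4, -2) = 2)
Function('G')(R) = Pow(Add(2, R), -1) (Function('G')(R) = Pow(Add(R, 2), -1) = Pow(Add(2, R), -1))
Pow(Function('G')(Mul(2, Mul(-1, -4))), 4) = Pow(Pow(Add(2, Mul(2, Mul(-1, -4))), -1), 4) = Pow(Pow(Add(2, Mul(2, 4)), -1), 4) = Pow(Pow(Add(2, 8), -1), 4) = Pow(Pow(10, -1), 4) = Pow(Rational(1, 10), 4) = Rational(1, 10000)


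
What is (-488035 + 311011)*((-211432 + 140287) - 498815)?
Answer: 100896599040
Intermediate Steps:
(-488035 + 311011)*((-211432 + 140287) - 498815) = -177024*(-71145 - 498815) = -177024*(-569960) = 100896599040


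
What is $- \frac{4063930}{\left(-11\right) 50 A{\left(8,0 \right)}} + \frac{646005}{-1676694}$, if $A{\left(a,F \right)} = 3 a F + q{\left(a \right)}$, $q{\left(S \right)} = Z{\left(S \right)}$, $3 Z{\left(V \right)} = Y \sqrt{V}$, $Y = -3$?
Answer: $- \frac{215335}{558898} - \frac{406393 \sqrt{2}}{220} \approx -2612.8$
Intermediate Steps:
$Z{\left(V \right)} = - \sqrt{V}$ ($Z{\left(V \right)} = \frac{\left(-3\right) \sqrt{V}}{3} = - \sqrt{V}$)
$q{\left(S \right)} = - \sqrt{S}$
$A{\left(a,F \right)} = - \sqrt{a} + 3 F a$ ($A{\left(a,F \right)} = 3 a F - \sqrt{a} = 3 F a - \sqrt{a} = - \sqrt{a} + 3 F a$)
$- \frac{4063930}{\left(-11\right) 50 A{\left(8,0 \right)}} + \frac{646005}{-1676694} = - \frac{4063930}{\left(-11\right) 50 \left(- \sqrt{8} + 3 \cdot 0 \cdot 8\right)} + \frac{646005}{-1676694} = - \frac{4063930}{\left(-550\right) \left(- 2 \sqrt{2} + 0\right)} + 646005 \left(- \frac{1}{1676694}\right) = - \frac{4063930}{\left(-550\right) \left(- 2 \sqrt{2} + 0\right)} - \frac{215335}{558898} = - \frac{4063930}{\left(-550\right) \left(- 2 \sqrt{2}\right)} - \frac{215335}{558898} = - \frac{4063930}{1100 \sqrt{2}} - \frac{215335}{558898} = - 4063930 \frac{\sqrt{2}}{2200} - \frac{215335}{558898} = - \frac{406393 \sqrt{2}}{220} - \frac{215335}{558898} = - \frac{215335}{558898} - \frac{406393 \sqrt{2}}{220}$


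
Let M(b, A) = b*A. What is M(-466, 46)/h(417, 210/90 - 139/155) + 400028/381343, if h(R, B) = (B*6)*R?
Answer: -261045556451/53112690354 ≈ -4.9149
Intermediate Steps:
M(b, A) = A*b
h(R, B) = 6*B*R (h(R, B) = (6*B)*R = 6*B*R)
M(-466, 46)/h(417, 210/90 - 139/155) + 400028/381343 = (46*(-466))/((6*(210/90 - 139/155)*417)) + 400028/381343 = -21436*1/(2502*(210*(1/90) - 139*1/155)) + 400028*(1/381343) = -21436*1/(2502*(7/3 - 139/155)) + 400028/381343 = -21436/(6*(668/465)*417) + 400028/381343 = -21436/557112/155 + 400028/381343 = -21436*155/557112 + 400028/381343 = -830645/139278 + 400028/381343 = -261045556451/53112690354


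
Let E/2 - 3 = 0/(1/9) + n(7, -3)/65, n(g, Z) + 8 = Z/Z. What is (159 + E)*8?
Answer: 85688/65 ≈ 1318.3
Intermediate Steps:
n(g, Z) = -7 (n(g, Z) = -8 + Z/Z = -8 + 1 = -7)
E = 376/65 (E = 6 + 2*(0/(1/9) - 7/65) = 6 + 2*(0/(⅑) - 7*1/65) = 6 + 2*(0*9 - 7/65) = 6 + 2*(0 - 7/65) = 6 + 2*(-7/65) = 6 - 14/65 = 376/65 ≈ 5.7846)
(159 + E)*8 = (159 + 376/65)*8 = (10711/65)*8 = 85688/65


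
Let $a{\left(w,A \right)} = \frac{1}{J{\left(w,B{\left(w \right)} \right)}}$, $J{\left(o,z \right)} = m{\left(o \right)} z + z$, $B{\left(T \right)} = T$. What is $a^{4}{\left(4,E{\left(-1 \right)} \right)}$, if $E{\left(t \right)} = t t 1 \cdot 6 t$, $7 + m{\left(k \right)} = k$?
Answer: $\frac{1}{4096} \approx 0.00024414$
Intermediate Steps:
$m{\left(k \right)} = -7 + k$
$J{\left(o,z \right)} = z + z \left(-7 + o\right)$ ($J{\left(o,z \right)} = \left(-7 + o\right) z + z = z \left(-7 + o\right) + z = z + z \left(-7 + o\right)$)
$E{\left(t \right)} = 6 t^{3}$ ($E{\left(t \right)} = t^{2} \cdot 6 t = 6 t^{3}$)
$a{\left(w,A \right)} = \frac{1}{w \left(-6 + w\right)}$
$a^{4}{\left(4,E{\left(-1 \right)} \right)} = \left(\frac{1}{4 \left(-6 + 4\right)}\right)^{4} = \left(\frac{1}{4 \left(-2\right)}\right)^{4} = \left(\frac{1}{4} \left(- \frac{1}{2}\right)\right)^{4} = \left(- \frac{1}{8}\right)^{4} = \frac{1}{4096}$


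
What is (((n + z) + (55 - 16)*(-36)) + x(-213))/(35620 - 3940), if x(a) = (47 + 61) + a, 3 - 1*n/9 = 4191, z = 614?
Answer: -38587/31680 ≈ -1.2180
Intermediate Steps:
n = -37692 (n = 27 - 9*4191 = 27 - 37719 = -37692)
x(a) = 108 + a
(((n + z) + (55 - 16)*(-36)) + x(-213))/(35620 - 3940) = (((-37692 + 614) + (55 - 16)*(-36)) + (108 - 213))/(35620 - 3940) = ((-37078 + 39*(-36)) - 105)/31680 = ((-37078 - 1404) - 105)*(1/31680) = (-38482 - 105)*(1/31680) = -38587*1/31680 = -38587/31680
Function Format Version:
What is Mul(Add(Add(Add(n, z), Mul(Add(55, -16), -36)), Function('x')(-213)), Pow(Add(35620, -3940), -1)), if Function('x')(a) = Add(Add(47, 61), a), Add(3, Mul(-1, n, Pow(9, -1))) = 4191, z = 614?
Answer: Rational(-38587, 31680) ≈ -1.2180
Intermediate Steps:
n = -37692 (n = Add(27, Mul(-9, 4191)) = Add(27, -37719) = -37692)
Function('x')(a) = Add(108, a)
Mul(Add(Add(Add(n, z), Mul(Add(55, -16), -36)), Function('x')(-213)), Pow(Add(35620, -3940), -1)) = Mul(Add(Add(Add(-37692, 614), Mul(Add(55, -16), -36)), Add(108, -213)), Pow(Add(35620, -3940), -1)) = Mul(Add(Add(-37078, Mul(39, -36)), -105), Pow(31680, -1)) = Mul(Add(Add(-37078, -1404), -105), Rational(1, 31680)) = Mul(Add(-38482, -105), Rational(1, 31680)) = Mul(-38587, Rational(1, 31680)) = Rational(-38587, 31680)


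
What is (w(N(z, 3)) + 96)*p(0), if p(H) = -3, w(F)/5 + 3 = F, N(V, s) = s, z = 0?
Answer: -288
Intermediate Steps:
w(F) = -15 + 5*F
(w(N(z, 3)) + 96)*p(0) = ((-15 + 5*3) + 96)*(-3) = ((-15 + 15) + 96)*(-3) = (0 + 96)*(-3) = 96*(-3) = -288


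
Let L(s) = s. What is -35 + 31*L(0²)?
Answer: -35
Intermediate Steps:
-35 + 31*L(0²) = -35 + 31*0² = -35 + 31*0 = -35 + 0 = -35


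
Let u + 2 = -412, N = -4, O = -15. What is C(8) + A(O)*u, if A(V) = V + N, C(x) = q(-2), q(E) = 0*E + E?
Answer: 7864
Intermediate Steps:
q(E) = E (q(E) = 0 + E = E)
u = -414 (u = -2 - 412 = -414)
C(x) = -2
A(V) = -4 + V (A(V) = V - 4 = -4 + V)
C(8) + A(O)*u = -2 + (-4 - 15)*(-414) = -2 - 19*(-414) = -2 + 7866 = 7864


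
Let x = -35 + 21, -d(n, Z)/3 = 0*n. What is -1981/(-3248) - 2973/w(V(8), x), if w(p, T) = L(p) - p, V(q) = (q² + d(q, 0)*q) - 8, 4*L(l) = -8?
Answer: 24067/464 ≈ 51.869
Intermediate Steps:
d(n, Z) = 0 (d(n, Z) = -0*n = -3*0 = 0)
L(l) = -2 (L(l) = (¼)*(-8) = -2)
x = -14
V(q) = -8 + q² (V(q) = (q² + 0*q) - 8 = (q² + 0) - 8 = q² - 8 = -8 + q²)
w(p, T) = -2 - p
-1981/(-3248) - 2973/w(V(8), x) = -1981/(-3248) - 2973/(-2 - (-8 + 8²)) = -1981*(-1/3248) - 2973/(-2 - (-8 + 64)) = 283/464 - 2973/(-2 - 1*56) = 283/464 - 2973/(-2 - 56) = 283/464 - 2973/(-58) = 283/464 - 2973*(-1/58) = 283/464 + 2973/58 = 24067/464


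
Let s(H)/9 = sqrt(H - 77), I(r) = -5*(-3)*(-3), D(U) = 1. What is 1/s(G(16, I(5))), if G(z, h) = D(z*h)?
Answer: -I*sqrt(19)/342 ≈ -0.012745*I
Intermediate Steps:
I(r) = -45 (I(r) = 15*(-3) = -45)
G(z, h) = 1
s(H) = 9*sqrt(-77 + H) (s(H) = 9*sqrt(H - 77) = 9*sqrt(-77 + H))
1/s(G(16, I(5))) = 1/(9*sqrt(-77 + 1)) = 1/(9*sqrt(-76)) = 1/(9*(2*I*sqrt(19))) = 1/(18*I*sqrt(19)) = -I*sqrt(19)/342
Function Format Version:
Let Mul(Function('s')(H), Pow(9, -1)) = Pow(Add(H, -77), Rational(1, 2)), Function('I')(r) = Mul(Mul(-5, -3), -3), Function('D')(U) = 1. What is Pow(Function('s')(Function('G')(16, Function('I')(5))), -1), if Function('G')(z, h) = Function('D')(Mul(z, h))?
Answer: Mul(Rational(-1, 342), I, Pow(19, Rational(1, 2))) ≈ Mul(-0.012745, I)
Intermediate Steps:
Function('I')(r) = -45 (Function('I')(r) = Mul(15, -3) = -45)
Function('G')(z, h) = 1
Function('s')(H) = Mul(9, Pow(Add(-77, H), Rational(1, 2))) (Function('s')(H) = Mul(9, Pow(Add(H, -77), Rational(1, 2))) = Mul(9, Pow(Add(-77, H), Rational(1, 2))))
Pow(Function('s')(Function('G')(16, Function('I')(5))), -1) = Pow(Mul(9, Pow(Add(-77, 1), Rational(1, 2))), -1) = Pow(Mul(9, Pow(-76, Rational(1, 2))), -1) = Pow(Mul(9, Mul(2, I, Pow(19, Rational(1, 2)))), -1) = Pow(Mul(18, I, Pow(19, Rational(1, 2))), -1) = Mul(Rational(-1, 342), I, Pow(19, Rational(1, 2)))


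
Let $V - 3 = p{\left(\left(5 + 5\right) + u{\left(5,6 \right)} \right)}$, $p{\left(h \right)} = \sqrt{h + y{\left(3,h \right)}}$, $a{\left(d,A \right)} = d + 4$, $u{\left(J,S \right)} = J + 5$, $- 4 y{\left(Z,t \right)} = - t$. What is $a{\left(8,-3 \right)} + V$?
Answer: $20$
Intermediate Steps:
$y{\left(Z,t \right)} = \frac{t}{4}$ ($y{\left(Z,t \right)} = - \frac{\left(-1\right) t}{4} = \frac{t}{4}$)
$u{\left(J,S \right)} = 5 + J$
$a{\left(d,A \right)} = 4 + d$
$p{\left(h \right)} = \frac{\sqrt{5} \sqrt{h}}{2}$ ($p{\left(h \right)} = \sqrt{h + \frac{h}{4}} = \sqrt{\frac{5 h}{4}} = \frac{\sqrt{5} \sqrt{h}}{2}$)
$V = 8$ ($V = 3 + \frac{\sqrt{5} \sqrt{\left(5 + 5\right) + \left(5 + 5\right)}}{2} = 3 + \frac{\sqrt{5} \sqrt{10 + 10}}{2} = 3 + \frac{\sqrt{5} \sqrt{20}}{2} = 3 + \frac{\sqrt{5} \cdot 2 \sqrt{5}}{2} = 3 + 5 = 8$)
$a{\left(8,-3 \right)} + V = \left(4 + 8\right) + 8 = 12 + 8 = 20$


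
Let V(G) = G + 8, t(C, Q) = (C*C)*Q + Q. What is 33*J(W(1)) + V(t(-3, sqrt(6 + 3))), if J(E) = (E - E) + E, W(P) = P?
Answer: 71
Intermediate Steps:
t(C, Q) = Q + Q*C**2 (t(C, Q) = C**2*Q + Q = Q*C**2 + Q = Q + Q*C**2)
J(E) = E (J(E) = 0 + E = E)
V(G) = 8 + G
33*J(W(1)) + V(t(-3, sqrt(6 + 3))) = 33*1 + (8 + sqrt(6 + 3)*(1 + (-3)**2)) = 33 + (8 + sqrt(9)*(1 + 9)) = 33 + (8 + 3*10) = 33 + (8 + 30) = 33 + 38 = 71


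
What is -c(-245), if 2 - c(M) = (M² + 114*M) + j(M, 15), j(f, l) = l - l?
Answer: 32093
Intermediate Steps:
j(f, l) = 0
c(M) = 2 - M² - 114*M (c(M) = 2 - ((M² + 114*M) + 0) = 2 - (M² + 114*M) = 2 + (-M² - 114*M) = 2 - M² - 114*M)
-c(-245) = -(2 - 1*(-245)² - 114*(-245)) = -(2 - 1*60025 + 27930) = -(2 - 60025 + 27930) = -1*(-32093) = 32093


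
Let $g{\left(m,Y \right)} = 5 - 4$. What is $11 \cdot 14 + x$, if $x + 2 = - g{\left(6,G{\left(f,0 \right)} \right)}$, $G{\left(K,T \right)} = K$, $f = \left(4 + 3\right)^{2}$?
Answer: $151$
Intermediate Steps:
$f = 49$ ($f = 7^{2} = 49$)
$g{\left(m,Y \right)} = 1$ ($g{\left(m,Y \right)} = 5 - 4 = 1$)
$x = -3$ ($x = -2 - 1 = -3$)
$11 \cdot 14 + x = 11 \cdot 14 - 3 = 154 - 3 = 151$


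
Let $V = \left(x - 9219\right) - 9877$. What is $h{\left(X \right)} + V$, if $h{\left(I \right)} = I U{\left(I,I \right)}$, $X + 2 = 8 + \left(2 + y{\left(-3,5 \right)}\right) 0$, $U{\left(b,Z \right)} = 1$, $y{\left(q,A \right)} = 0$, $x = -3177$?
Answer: $-22267$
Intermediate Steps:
$X = 6$ ($X = -2 + \left(8 + \left(2 + 0\right) 0\right) = -2 + \left(8 + 2 \cdot 0\right) = -2 + \left(8 + 0\right) = -2 + 8 = 6$)
$h{\left(I \right)} = I$ ($h{\left(I \right)} = I 1 = I$)
$V = -22273$ ($V = \left(-3177 - 9219\right) - 9877 = -12396 - 9877 = -22273$)
$h{\left(X \right)} + V = 6 - 22273 = -22267$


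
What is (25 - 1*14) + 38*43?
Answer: 1645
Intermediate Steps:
(25 - 1*14) + 38*43 = (25 - 14) + 1634 = 11 + 1634 = 1645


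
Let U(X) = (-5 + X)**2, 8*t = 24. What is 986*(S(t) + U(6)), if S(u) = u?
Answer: 3944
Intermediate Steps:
t = 3 (t = (1/8)*24 = 3)
986*(S(t) + U(6)) = 986*(3 + (-5 + 6)**2) = 986*(3 + 1**2) = 986*(3 + 1) = 986*4 = 3944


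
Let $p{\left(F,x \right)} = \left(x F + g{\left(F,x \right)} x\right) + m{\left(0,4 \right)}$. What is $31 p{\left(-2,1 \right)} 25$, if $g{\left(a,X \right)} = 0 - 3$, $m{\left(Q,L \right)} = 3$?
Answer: $-1550$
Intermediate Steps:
$g{\left(a,X \right)} = -3$ ($g{\left(a,X \right)} = 0 - 3 = -3$)
$p{\left(F,x \right)} = 3 - 3 x + F x$ ($p{\left(F,x \right)} = \left(x F - 3 x\right) + 3 = \left(F x - 3 x\right) + 3 = \left(- 3 x + F x\right) + 3 = 3 - 3 x + F x$)
$31 p{\left(-2,1 \right)} 25 = 31 \left(3 - 3 - 2\right) 25 = 31 \left(-2\right) 25 = \left(-62\right) 25 = -1550$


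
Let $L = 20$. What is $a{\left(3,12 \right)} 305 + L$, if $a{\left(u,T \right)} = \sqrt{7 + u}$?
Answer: $20 + 305 \sqrt{10} \approx 984.5$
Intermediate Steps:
$a{\left(3,12 \right)} 305 + L = \sqrt{7 + 3} \cdot 305 + 20 = \sqrt{10} \cdot 305 + 20 = 305 \sqrt{10} + 20 = 20 + 305 \sqrt{10}$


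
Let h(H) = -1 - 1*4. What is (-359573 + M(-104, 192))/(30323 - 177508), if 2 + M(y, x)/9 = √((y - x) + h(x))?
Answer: 359591/147185 - 9*I*√301/147185 ≈ 2.4431 - 0.0010609*I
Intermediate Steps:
h(H) = -5 (h(H) = -1 - 4 = -5)
M(y, x) = -18 + 9*√(-5 + y - x) (M(y, x) = -18 + 9*√((y - x) - 5) = -18 + 9*√(-5 + y - x))
(-359573 + M(-104, 192))/(30323 - 177508) = (-359573 + (-18 + 9*√(-5 - 104 - 1*192)))/(30323 - 177508) = (-359573 + (-18 + 9*√(-5 - 104 - 192)))/(-147185) = (-359573 + (-18 + 9*√(-301)))*(-1/147185) = (-359573 + (-18 + 9*(I*√301)))*(-1/147185) = (-359573 + (-18 + 9*I*√301))*(-1/147185) = (-359591 + 9*I*√301)*(-1/147185) = 359591/147185 - 9*I*√301/147185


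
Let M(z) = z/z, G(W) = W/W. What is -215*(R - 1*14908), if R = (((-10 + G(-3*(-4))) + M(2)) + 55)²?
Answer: 2730285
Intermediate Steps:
G(W) = 1
M(z) = 1
R = 2209 (R = (((-10 + 1) + 1) + 55)² = ((-9 + 1) + 55)² = (-8 + 55)² = 47² = 2209)
-215*(R - 1*14908) = -215*(2209 - 1*14908) = -215*(2209 - 14908) = -215*(-12699) = 2730285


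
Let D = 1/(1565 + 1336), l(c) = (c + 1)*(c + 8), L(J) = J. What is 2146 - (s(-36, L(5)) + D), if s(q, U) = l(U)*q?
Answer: 14371553/2901 ≈ 4954.0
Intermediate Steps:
l(c) = (1 + c)*(8 + c)
D = 1/2901 ≈ 0.00034471
s(q, U) = q*(8 + U² + 9*U) (s(q, U) = (8 + U² + 9*U)*q = q*(8 + U² + 9*U))
2146 - (s(-36, L(5)) + D) = 2146 - (-36*(8 + 5² + 9*5) + 1/2901) = 2146 - (-36*(8 + 25 + 45) + 1/2901) = 2146 - (-36*78 + 1/2901) = 2146 - (-2808 + 1/2901) = 2146 - 1*(-8146007/2901) = 2146 + 8146007/2901 = 14371553/2901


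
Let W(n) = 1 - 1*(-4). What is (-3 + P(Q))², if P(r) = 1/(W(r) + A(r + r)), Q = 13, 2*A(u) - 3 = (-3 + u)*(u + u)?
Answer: 13140625/1461681 ≈ 8.9901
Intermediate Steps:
A(u) = 3/2 + u*(-3 + u) (A(u) = 3/2 + ((-3 + u)*(u + u))/2 = 3/2 + ((-3 + u)*(2*u))/2 = 3/2 + (2*u*(-3 + u))/2 = 3/2 + u*(-3 + u))
W(n) = 5 (W(n) = 1 + 4 = 5)
P(r) = 1/(13/2 - 6*r + 4*r²) (P(r) = 1/(5 + (3/2 + (r + r)² - 3*(r + r))) = 1/(5 + (3/2 + (2*r)² - 6*r)) = 1/(5 + (3/2 + 4*r² - 6*r)) = 1/(5 + (3/2 - 6*r + 4*r²)) = 1/(13/2 - 6*r + 4*r²))
(-3 + P(Q))² = (-3 + 2/(13 - 12*13 + 8*13²))² = (-3 + 2/(13 - 156 + 8*169))² = (-3 + 2/(13 - 156 + 1352))² = (-3 + 2/1209)² = (-3625/1209)² = 13140625/1461681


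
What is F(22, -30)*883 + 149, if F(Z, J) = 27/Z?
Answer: 27119/22 ≈ 1232.7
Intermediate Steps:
F(22, -30)*883 + 149 = (27/22)*883 + 149 = 23841/22 + 149 = 27119/22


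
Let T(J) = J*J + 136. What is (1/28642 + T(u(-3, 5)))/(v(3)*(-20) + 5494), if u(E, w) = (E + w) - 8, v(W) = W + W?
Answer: 4926425/153922108 ≈ 0.032006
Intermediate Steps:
v(W) = 2*W
u(E, w) = -8 + E + w
T(J) = 136 + J**2 (T(J) = J**2 + 136 = 136 + J**2)
(1/28642 + T(u(-3, 5)))/(v(3)*(-20) + 5494) = (1/28642 + (136 + (-8 - 3 + 5)**2))/((2*3)*(-20) + 5494) = (1/28642 + (136 + (-6)**2))/(6*(-20) + 5494) = (1/28642 + (136 + 36))/(-120 + 5494) = (1/28642 + 172)/5374 = (4926425/28642)*(1/5374) = 4926425/153922108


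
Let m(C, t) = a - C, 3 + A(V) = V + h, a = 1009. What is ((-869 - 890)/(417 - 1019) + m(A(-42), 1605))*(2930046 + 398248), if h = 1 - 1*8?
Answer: 1065854534707/301 ≈ 3.5410e+9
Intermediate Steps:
h = -7 (h = 1 - 8 = -7)
A(V) = -10 + V (A(V) = -3 + (V - 7) = -3 + (-7 + V) = -10 + V)
m(C, t) = 1009 - C
((-869 - 890)/(417 - 1019) + m(A(-42), 1605))*(2930046 + 398248) = ((-869 - 890)/(417 - 1019) + (1009 - (-10 - 42)))*(2930046 + 398248) = (-1759/(-602) + (1009 - 1*(-52)))*3328294 = (-1/602*(-1759) + (1009 + 52))*3328294 = (1759/602 + 1061)*3328294 = (640481/602)*3328294 = 1065854534707/301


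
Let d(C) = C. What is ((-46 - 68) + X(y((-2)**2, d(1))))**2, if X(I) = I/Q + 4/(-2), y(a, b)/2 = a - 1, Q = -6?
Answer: 13689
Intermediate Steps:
y(a, b) = -2 + 2*a (y(a, b) = 2*(a - 1) = 2*(-1 + a) = -2 + 2*a)
X(I) = -2 - I/6 (X(I) = I/(-6) + 4/(-2) = I*(-1/6) + 4*(-1/2) = -I/6 - 2 = -2 - I/6)
((-46 - 68) + X(y((-2)**2, d(1))))**2 = ((-46 - 68) + (-2 - (-2 + 2*(-2)**2)/6))**2 = (-114 + (-2 - (-2 + 2*4)/6))**2 = (-114 + (-2 - (-2 + 8)/6))**2 = (-114 + (-2 - 1/6*6))**2 = (-114 + (-2 - 1))**2 = (-114 - 3)**2 = (-117)**2 = 13689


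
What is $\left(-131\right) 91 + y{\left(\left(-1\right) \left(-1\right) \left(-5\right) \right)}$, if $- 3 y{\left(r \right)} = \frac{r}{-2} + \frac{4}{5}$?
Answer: $- \frac{119221}{10} \approx -11922.0$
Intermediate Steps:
$y{\left(r \right)} = - \frac{4}{15} + \frac{r}{6}$ ($y{\left(r \right)} = - \frac{\frac{r}{-2} + \frac{4}{5}}{3} = - \frac{r \left(- \frac{1}{2}\right) + 4 \cdot \frac{1}{5}}{3} = - \frac{- \frac{r}{2} + \frac{4}{5}}{3} = - \frac{\frac{4}{5} - \frac{r}{2}}{3} = - \frac{4}{15} + \frac{r}{6}$)
$\left(-131\right) 91 + y{\left(\left(-1\right) \left(-1\right) \left(-5\right) \right)} = \left(-131\right) 91 + \left(- \frac{4}{15} + \frac{\left(-1\right) \left(-1\right) \left(-5\right)}{6}\right) = -11921 + \left(- \frac{4}{15} + \frac{1 \left(-5\right)}{6}\right) = -11921 + \left(- \frac{4}{15} + \frac{1}{6} \left(-5\right)\right) = -11921 - \frac{11}{10} = - \frac{119221}{10}$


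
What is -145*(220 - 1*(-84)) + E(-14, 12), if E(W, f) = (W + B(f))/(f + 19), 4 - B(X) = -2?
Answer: -1366488/31 ≈ -44080.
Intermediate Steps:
B(X) = 6 (B(X) = 4 - 1*(-2) = 4 + 2 = 6)
E(W, f) = (6 + W)/(19 + f) (E(W, f) = (W + 6)/(f + 19) = (6 + W)/(19 + f))
-145*(220 - 1*(-84)) + E(-14, 12) = -145*(220 - 1*(-84)) + (6 - 14)/(19 + 12) = -145*(220 + 84) - 8/31 = -145*304 + (1/31)*(-8) = -44080 - 8/31 = -1366488/31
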